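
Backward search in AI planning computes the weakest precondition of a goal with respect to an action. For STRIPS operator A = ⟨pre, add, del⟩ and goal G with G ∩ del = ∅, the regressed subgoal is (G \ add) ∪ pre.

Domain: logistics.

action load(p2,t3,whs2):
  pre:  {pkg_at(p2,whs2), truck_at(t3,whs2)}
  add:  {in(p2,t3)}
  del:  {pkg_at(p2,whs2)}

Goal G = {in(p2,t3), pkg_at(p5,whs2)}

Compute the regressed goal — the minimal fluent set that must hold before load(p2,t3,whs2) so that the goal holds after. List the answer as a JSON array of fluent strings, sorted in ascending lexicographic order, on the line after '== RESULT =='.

Compute (G \ add) ∪ pre:
  G ∩ del = {}  (empty — regression defined)
  G \ add = {in(p2,t3), pkg_at(p5,whs2)} \ {in(p2,t3)} = {pkg_at(p5,whs2)}
  ∪ pre   = {pkg_at(p5,whs2)} ∪ {pkg_at(p2,whs2), truck_at(t3,whs2)}
          = {pkg_at(p2,whs2), pkg_at(p5,whs2), truck_at(t3,whs2)}

== RESULT ==
["pkg_at(p2,whs2)", "pkg_at(p5,whs2)", "truck_at(t3,whs2)"]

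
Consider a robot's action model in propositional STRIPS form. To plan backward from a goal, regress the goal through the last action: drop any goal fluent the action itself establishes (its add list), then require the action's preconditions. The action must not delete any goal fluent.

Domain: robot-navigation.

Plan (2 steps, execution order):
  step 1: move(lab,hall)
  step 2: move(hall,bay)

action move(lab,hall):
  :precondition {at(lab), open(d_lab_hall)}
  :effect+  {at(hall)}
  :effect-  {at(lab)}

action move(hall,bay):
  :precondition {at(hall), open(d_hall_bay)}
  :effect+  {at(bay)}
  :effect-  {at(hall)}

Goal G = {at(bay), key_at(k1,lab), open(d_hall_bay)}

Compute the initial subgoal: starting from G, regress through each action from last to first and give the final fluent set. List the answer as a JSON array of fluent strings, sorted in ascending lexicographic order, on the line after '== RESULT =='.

Work backward from the goal:
  through step 2 (move(hall,bay)): drop {at(bay)}, keep {key_at(k1,lab), open(d_hall_bay)}, require {at(hall), open(d_hall_bay)}
    → {at(hall), key_at(k1,lab), open(d_hall_bay)}
  through step 1 (move(lab,hall)): drop {at(hall)}, keep {key_at(k1,lab), open(d_hall_bay)}, require {at(lab), open(d_lab_hall)}
    → {at(lab), key_at(k1,lab), open(d_hall_bay), open(d_lab_hall)}

== RESULT ==
["at(lab)", "key_at(k1,lab)", "open(d_hall_bay)", "open(d_lab_hall)"]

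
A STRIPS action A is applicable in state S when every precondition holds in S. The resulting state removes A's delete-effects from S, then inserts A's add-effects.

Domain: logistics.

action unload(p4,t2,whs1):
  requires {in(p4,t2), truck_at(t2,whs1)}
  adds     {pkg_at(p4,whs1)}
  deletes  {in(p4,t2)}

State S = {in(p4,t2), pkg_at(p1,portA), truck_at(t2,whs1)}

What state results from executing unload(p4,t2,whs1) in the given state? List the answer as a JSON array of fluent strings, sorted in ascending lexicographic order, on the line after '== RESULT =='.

Progress:
  pre ⊆ S: {in(p4,t2), truck_at(t2,whs1)} ⊆ S  — applicable
  S \ del = {pkg_at(p1,portA), truck_at(t2,whs1)}
  ∪ add   = {pkg_at(p1,portA), pkg_at(p4,whs1), truck_at(t2,whs1)}

== RESULT ==
["pkg_at(p1,portA)", "pkg_at(p4,whs1)", "truck_at(t2,whs1)"]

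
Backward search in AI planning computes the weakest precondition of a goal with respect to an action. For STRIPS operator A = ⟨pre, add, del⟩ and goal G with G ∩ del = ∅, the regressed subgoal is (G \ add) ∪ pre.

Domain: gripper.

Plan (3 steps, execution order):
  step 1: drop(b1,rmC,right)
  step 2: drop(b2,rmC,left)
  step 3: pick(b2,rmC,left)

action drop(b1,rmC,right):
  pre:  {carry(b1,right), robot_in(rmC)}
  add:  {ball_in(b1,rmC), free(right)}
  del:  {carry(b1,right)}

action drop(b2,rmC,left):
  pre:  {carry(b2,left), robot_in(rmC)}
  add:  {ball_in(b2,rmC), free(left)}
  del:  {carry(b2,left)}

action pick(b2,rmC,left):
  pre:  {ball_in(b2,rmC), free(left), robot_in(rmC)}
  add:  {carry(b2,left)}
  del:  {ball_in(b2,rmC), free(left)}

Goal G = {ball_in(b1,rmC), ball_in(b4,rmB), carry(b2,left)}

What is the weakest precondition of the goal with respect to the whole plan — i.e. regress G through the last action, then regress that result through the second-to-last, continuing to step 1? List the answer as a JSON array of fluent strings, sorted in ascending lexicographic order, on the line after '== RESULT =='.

Work backward from the goal:
  through step 3 (pick(b2,rmC,left)): drop {carry(b2,left)}, keep {ball_in(b1,rmC), ball_in(b4,rmB)}, require {ball_in(b2,rmC), free(left), robot_in(rmC)}
    → {ball_in(b1,rmC), ball_in(b2,rmC), ball_in(b4,rmB), free(left), robot_in(rmC)}
  through step 2 (drop(b2,rmC,left)): drop {ball_in(b2,rmC), free(left)}, keep {ball_in(b1,rmC), ball_in(b4,rmB), robot_in(rmC)}, require {carry(b2,left), robot_in(rmC)}
    → {ball_in(b1,rmC), ball_in(b4,rmB), carry(b2,left), robot_in(rmC)}
  through step 1 (drop(b1,rmC,right)): drop {ball_in(b1,rmC)}, keep {ball_in(b4,rmB), carry(b2,left), robot_in(rmC)}, require {carry(b1,right), robot_in(rmC)}
    → {ball_in(b4,rmB), carry(b1,right), carry(b2,left), robot_in(rmC)}

== RESULT ==
["ball_in(b4,rmB)", "carry(b1,right)", "carry(b2,left)", "robot_in(rmC)"]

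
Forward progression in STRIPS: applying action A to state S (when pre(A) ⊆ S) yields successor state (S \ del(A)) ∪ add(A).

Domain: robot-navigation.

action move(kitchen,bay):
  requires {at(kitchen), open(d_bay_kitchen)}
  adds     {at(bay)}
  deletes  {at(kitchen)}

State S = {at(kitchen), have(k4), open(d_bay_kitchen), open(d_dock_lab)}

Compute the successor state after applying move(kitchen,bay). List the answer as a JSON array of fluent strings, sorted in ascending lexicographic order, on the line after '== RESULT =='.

Compute (S \ del) ∪ add:
  pre ⊆ S: {at(kitchen), open(d_bay_kitchen)} ⊆ S  — applicable
  S \ del = {have(k4), open(d_bay_kitchen), open(d_dock_lab)}
  ∪ add   = {at(bay), have(k4), open(d_bay_kitchen), open(d_dock_lab)}

== RESULT ==
["at(bay)", "have(k4)", "open(d_bay_kitchen)", "open(d_dock_lab)"]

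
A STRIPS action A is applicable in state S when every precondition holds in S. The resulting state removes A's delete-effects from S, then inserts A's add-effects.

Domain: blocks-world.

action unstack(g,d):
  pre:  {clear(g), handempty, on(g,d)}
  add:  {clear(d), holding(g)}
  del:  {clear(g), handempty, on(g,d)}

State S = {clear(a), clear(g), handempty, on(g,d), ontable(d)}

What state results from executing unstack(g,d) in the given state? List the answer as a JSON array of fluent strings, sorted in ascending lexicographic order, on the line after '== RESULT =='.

Progress:
  pre ⊆ S: {clear(g), handempty, on(g,d)} ⊆ S  — applicable
  S \ del = {clear(a), ontable(d)}
  ∪ add   = {clear(a), clear(d), holding(g), ontable(d)}

== RESULT ==
["clear(a)", "clear(d)", "holding(g)", "ontable(d)"]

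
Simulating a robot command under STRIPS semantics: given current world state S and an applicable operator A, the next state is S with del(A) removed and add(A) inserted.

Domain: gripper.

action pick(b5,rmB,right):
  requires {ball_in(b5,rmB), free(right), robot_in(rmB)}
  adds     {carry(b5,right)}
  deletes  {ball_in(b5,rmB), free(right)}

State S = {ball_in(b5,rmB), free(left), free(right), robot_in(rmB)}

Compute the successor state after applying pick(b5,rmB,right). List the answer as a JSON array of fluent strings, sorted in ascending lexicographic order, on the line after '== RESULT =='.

Progress:
  pre ⊆ S: {ball_in(b5,rmB), free(right), robot_in(rmB)} ⊆ S  — applicable
  S \ del = {free(left), robot_in(rmB)}
  ∪ add   = {carry(b5,right), free(left), robot_in(rmB)}

== RESULT ==
["carry(b5,right)", "free(left)", "robot_in(rmB)"]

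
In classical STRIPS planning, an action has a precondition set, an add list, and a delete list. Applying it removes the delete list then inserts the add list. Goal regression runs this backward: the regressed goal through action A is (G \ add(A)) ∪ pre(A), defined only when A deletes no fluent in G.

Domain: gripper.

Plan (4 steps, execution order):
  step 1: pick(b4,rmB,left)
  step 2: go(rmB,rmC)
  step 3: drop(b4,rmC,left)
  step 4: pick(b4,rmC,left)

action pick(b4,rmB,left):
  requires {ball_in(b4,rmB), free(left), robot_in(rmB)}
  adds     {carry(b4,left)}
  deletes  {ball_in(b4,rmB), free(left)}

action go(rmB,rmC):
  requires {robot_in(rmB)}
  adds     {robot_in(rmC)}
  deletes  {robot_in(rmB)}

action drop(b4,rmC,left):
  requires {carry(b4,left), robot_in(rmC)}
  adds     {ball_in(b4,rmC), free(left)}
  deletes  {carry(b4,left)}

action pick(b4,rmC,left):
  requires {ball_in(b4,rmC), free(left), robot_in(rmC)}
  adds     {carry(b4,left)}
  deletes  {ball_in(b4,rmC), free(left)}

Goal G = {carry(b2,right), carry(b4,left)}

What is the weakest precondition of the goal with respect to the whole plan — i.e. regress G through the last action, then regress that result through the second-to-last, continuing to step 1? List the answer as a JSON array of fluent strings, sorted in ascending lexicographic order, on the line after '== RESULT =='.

Regress step by step:
  through step 4 (pick(b4,rmC,left)): drop {carry(b4,left)}, keep {carry(b2,right)}, require {ball_in(b4,rmC), free(left), robot_in(rmC)}
    → {ball_in(b4,rmC), carry(b2,right), free(left), robot_in(rmC)}
  through step 3 (drop(b4,rmC,left)): drop {ball_in(b4,rmC), free(left)}, keep {carry(b2,right), robot_in(rmC)}, require {carry(b4,left), robot_in(rmC)}
    → {carry(b2,right), carry(b4,left), robot_in(rmC)}
  through step 2 (go(rmB,rmC)): drop {robot_in(rmC)}, keep {carry(b2,right), carry(b4,left)}, require {robot_in(rmB)}
    → {carry(b2,right), carry(b4,left), robot_in(rmB)}
  through step 1 (pick(b4,rmB,left)): drop {carry(b4,left)}, keep {carry(b2,right), robot_in(rmB)}, require {ball_in(b4,rmB), free(left), robot_in(rmB)}
    → {ball_in(b4,rmB), carry(b2,right), free(left), robot_in(rmB)}

== RESULT ==
["ball_in(b4,rmB)", "carry(b2,right)", "free(left)", "robot_in(rmB)"]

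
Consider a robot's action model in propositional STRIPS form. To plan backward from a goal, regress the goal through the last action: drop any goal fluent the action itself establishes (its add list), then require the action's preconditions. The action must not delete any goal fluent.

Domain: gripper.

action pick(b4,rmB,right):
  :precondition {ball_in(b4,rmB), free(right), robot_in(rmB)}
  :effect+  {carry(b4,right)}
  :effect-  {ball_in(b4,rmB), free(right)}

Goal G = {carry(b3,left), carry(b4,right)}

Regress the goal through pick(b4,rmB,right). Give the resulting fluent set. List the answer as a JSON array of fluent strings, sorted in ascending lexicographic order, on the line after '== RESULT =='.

Compute (G \ add) ∪ pre:
  G ∩ del = {}  (empty — regression defined)
  G \ add = {carry(b3,left), carry(b4,right)} \ {carry(b4,right)} = {carry(b3,left)}
  ∪ pre   = {carry(b3,left)} ∪ {ball_in(b4,rmB), free(right), robot_in(rmB)}
          = {ball_in(b4,rmB), carry(b3,left), free(right), robot_in(rmB)}

== RESULT ==
["ball_in(b4,rmB)", "carry(b3,left)", "free(right)", "robot_in(rmB)"]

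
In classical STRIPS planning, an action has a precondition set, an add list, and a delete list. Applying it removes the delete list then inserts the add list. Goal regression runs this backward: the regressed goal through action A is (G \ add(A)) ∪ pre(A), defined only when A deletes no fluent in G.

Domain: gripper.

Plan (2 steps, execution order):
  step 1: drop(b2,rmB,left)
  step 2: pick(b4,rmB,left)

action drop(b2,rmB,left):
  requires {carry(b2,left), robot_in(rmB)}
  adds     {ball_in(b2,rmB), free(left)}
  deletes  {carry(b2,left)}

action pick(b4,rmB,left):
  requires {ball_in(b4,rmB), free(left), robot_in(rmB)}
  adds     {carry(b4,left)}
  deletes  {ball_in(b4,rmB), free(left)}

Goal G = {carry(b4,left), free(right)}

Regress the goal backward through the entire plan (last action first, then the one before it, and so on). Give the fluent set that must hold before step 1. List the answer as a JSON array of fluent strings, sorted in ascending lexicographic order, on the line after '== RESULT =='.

Regress step by step:
  through step 2 (pick(b4,rmB,left)): drop {carry(b4,left)}, keep {free(right)}, require {ball_in(b4,rmB), free(left), robot_in(rmB)}
    → {ball_in(b4,rmB), free(left), free(right), robot_in(rmB)}
  through step 1 (drop(b2,rmB,left)): drop {free(left)}, keep {ball_in(b4,rmB), free(right), robot_in(rmB)}, require {carry(b2,left), robot_in(rmB)}
    → {ball_in(b4,rmB), carry(b2,left), free(right), robot_in(rmB)}

== RESULT ==
["ball_in(b4,rmB)", "carry(b2,left)", "free(right)", "robot_in(rmB)"]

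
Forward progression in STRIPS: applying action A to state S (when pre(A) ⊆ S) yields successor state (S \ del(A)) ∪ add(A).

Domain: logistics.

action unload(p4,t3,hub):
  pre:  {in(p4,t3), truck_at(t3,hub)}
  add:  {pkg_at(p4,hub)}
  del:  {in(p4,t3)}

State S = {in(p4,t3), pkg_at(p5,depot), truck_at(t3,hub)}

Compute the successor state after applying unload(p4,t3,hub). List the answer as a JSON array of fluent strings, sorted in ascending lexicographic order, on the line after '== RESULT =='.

Progress:
  pre ⊆ S: {in(p4,t3), truck_at(t3,hub)} ⊆ S  — applicable
  S \ del = {pkg_at(p5,depot), truck_at(t3,hub)}
  ∪ add   = {pkg_at(p4,hub), pkg_at(p5,depot), truck_at(t3,hub)}

== RESULT ==
["pkg_at(p4,hub)", "pkg_at(p5,depot)", "truck_at(t3,hub)"]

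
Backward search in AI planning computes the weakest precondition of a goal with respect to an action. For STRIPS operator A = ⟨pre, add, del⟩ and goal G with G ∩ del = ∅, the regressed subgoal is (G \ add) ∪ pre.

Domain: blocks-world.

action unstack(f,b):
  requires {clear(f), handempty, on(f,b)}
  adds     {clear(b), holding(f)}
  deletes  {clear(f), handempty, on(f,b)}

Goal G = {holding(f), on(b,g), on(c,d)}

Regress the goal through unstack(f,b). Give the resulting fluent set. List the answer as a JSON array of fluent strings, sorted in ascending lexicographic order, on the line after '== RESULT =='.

Compute (G \ add) ∪ pre:
  G ∩ del = {}  (empty — regression defined)
  G \ add = {holding(f), on(b,g), on(c,d)} \ {clear(b), holding(f)} = {on(b,g), on(c,d)}
  ∪ pre   = {on(b,g), on(c,d)} ∪ {clear(f), handempty, on(f,b)}
          = {clear(f), handempty, on(b,g), on(c,d), on(f,b)}

== RESULT ==
["clear(f)", "handempty", "on(b,g)", "on(c,d)", "on(f,b)"]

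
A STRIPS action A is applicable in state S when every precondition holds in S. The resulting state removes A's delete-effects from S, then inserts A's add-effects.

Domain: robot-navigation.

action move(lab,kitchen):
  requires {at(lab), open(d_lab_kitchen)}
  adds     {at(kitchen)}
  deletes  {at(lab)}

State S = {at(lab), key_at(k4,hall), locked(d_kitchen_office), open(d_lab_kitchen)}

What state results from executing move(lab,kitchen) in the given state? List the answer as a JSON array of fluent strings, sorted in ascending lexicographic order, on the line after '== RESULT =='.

Progress:
  pre ⊆ S: {at(lab), open(d_lab_kitchen)} ⊆ S  — applicable
  S \ del = {key_at(k4,hall), locked(d_kitchen_office), open(d_lab_kitchen)}
  ∪ add   = {at(kitchen), key_at(k4,hall), locked(d_kitchen_office), open(d_lab_kitchen)}

== RESULT ==
["at(kitchen)", "key_at(k4,hall)", "locked(d_kitchen_office)", "open(d_lab_kitchen)"]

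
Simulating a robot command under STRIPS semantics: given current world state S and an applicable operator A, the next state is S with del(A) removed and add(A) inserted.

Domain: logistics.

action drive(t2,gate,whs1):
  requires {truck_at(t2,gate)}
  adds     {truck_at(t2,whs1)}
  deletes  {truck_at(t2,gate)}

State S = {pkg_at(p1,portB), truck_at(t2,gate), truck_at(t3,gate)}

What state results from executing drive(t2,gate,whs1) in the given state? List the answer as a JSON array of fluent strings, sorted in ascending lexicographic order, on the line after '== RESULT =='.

Compute (S \ del) ∪ add:
  pre ⊆ S: {truck_at(t2,gate)} ⊆ S  — applicable
  S \ del = {pkg_at(p1,portB), truck_at(t3,gate)}
  ∪ add   = {pkg_at(p1,portB), truck_at(t2,whs1), truck_at(t3,gate)}

== RESULT ==
["pkg_at(p1,portB)", "truck_at(t2,whs1)", "truck_at(t3,gate)"]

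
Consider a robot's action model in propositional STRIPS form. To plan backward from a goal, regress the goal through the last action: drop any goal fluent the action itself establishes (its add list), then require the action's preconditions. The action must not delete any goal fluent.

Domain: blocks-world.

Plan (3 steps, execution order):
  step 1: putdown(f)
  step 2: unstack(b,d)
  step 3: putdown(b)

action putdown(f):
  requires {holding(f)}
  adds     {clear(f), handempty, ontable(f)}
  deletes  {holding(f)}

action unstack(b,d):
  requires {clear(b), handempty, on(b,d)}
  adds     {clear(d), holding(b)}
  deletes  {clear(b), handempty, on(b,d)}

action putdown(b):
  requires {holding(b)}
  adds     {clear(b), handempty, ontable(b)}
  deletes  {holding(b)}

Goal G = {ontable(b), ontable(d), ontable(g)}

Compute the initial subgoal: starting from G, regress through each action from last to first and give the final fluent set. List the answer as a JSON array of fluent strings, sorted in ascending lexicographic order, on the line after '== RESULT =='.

Work backward from the goal:
  through step 3 (putdown(b)): drop {ontable(b)}, keep {ontable(d), ontable(g)}, require {holding(b)}
    → {holding(b), ontable(d), ontable(g)}
  through step 2 (unstack(b,d)): drop {holding(b)}, keep {ontable(d), ontable(g)}, require {clear(b), handempty, on(b,d)}
    → {clear(b), handempty, on(b,d), ontable(d), ontable(g)}
  through step 1 (putdown(f)): drop {handempty}, keep {clear(b), on(b,d), ontable(d), ontable(g)}, require {holding(f)}
    → {clear(b), holding(f), on(b,d), ontable(d), ontable(g)}

== RESULT ==
["clear(b)", "holding(f)", "on(b,d)", "ontable(d)", "ontable(g)"]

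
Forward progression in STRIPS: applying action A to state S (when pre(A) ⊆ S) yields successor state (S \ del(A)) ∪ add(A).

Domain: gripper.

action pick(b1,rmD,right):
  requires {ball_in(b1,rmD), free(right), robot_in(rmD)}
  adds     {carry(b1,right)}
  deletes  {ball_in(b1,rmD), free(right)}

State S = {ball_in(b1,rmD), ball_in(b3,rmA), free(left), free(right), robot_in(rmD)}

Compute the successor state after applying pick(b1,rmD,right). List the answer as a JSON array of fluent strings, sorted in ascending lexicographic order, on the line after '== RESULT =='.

Compute (S \ del) ∪ add:
  pre ⊆ S: {ball_in(b1,rmD), free(right), robot_in(rmD)} ⊆ S  — applicable
  S \ del = {ball_in(b3,rmA), free(left), robot_in(rmD)}
  ∪ add   = {ball_in(b3,rmA), carry(b1,right), free(left), robot_in(rmD)}

== RESULT ==
["ball_in(b3,rmA)", "carry(b1,right)", "free(left)", "robot_in(rmD)"]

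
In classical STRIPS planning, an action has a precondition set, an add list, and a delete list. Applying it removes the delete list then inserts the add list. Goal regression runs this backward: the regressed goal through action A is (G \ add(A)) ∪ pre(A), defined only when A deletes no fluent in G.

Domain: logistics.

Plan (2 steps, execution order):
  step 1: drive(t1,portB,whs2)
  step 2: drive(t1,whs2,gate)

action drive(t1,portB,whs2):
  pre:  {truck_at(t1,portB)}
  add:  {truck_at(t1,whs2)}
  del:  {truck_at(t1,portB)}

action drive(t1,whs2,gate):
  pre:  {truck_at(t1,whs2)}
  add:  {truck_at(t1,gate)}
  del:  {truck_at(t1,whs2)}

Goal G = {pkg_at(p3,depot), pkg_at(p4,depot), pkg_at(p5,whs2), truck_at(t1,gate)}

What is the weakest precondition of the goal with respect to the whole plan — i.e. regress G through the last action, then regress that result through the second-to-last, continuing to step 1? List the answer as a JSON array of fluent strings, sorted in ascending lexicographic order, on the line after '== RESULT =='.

Regress step by step:
  through step 2 (drive(t1,whs2,gate)): drop {truck_at(t1,gate)}, keep {pkg_at(p3,depot), pkg_at(p4,depot), pkg_at(p5,whs2)}, require {truck_at(t1,whs2)}
    → {pkg_at(p3,depot), pkg_at(p4,depot), pkg_at(p5,whs2), truck_at(t1,whs2)}
  through step 1 (drive(t1,portB,whs2)): drop {truck_at(t1,whs2)}, keep {pkg_at(p3,depot), pkg_at(p4,depot), pkg_at(p5,whs2)}, require {truck_at(t1,portB)}
    → {pkg_at(p3,depot), pkg_at(p4,depot), pkg_at(p5,whs2), truck_at(t1,portB)}

== RESULT ==
["pkg_at(p3,depot)", "pkg_at(p4,depot)", "pkg_at(p5,whs2)", "truck_at(t1,portB)"]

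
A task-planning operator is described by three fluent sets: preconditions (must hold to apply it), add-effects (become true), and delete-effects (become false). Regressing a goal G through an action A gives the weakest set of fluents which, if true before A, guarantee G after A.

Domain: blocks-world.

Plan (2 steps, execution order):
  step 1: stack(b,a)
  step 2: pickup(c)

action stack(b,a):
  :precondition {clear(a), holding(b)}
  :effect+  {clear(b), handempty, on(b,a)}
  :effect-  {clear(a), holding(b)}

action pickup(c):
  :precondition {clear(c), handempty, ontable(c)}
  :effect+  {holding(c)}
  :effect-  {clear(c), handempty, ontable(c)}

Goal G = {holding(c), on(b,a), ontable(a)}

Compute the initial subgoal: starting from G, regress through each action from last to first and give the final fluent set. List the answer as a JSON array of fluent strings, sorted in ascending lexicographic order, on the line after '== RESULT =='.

Work backward from the goal:
  through step 2 (pickup(c)): drop {holding(c)}, keep {on(b,a), ontable(a)}, require {clear(c), handempty, ontable(c)}
    → {clear(c), handempty, on(b,a), ontable(a), ontable(c)}
  through step 1 (stack(b,a)): drop {handempty, on(b,a)}, keep {clear(c), ontable(a), ontable(c)}, require {clear(a), holding(b)}
    → {clear(a), clear(c), holding(b), ontable(a), ontable(c)}

== RESULT ==
["clear(a)", "clear(c)", "holding(b)", "ontable(a)", "ontable(c)"]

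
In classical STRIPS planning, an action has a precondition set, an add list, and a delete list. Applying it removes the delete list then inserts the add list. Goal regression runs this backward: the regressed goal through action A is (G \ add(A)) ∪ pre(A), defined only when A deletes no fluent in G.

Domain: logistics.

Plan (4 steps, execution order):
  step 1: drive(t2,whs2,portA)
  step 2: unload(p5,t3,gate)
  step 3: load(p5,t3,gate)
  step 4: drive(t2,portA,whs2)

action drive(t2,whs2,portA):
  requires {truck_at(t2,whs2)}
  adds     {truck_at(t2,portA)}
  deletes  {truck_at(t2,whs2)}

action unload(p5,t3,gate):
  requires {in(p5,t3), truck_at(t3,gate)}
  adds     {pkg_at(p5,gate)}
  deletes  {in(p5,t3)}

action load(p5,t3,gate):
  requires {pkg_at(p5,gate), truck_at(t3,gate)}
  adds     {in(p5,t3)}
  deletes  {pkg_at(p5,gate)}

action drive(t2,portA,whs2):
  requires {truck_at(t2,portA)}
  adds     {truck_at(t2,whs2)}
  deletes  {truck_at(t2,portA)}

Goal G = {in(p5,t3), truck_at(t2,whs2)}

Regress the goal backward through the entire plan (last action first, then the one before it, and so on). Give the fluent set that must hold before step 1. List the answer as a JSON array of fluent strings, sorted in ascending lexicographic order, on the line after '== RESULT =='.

Regress step by step:
  through step 4 (drive(t2,portA,whs2)): drop {truck_at(t2,whs2)}, keep {in(p5,t3)}, require {truck_at(t2,portA)}
    → {in(p5,t3), truck_at(t2,portA)}
  through step 3 (load(p5,t3,gate)): drop {in(p5,t3)}, keep {truck_at(t2,portA)}, require {pkg_at(p5,gate), truck_at(t3,gate)}
    → {pkg_at(p5,gate), truck_at(t2,portA), truck_at(t3,gate)}
  through step 2 (unload(p5,t3,gate)): drop {pkg_at(p5,gate)}, keep {truck_at(t2,portA), truck_at(t3,gate)}, require {in(p5,t3), truck_at(t3,gate)}
    → {in(p5,t3), truck_at(t2,portA), truck_at(t3,gate)}
  through step 1 (drive(t2,whs2,portA)): drop {truck_at(t2,portA)}, keep {in(p5,t3), truck_at(t3,gate)}, require {truck_at(t2,whs2)}
    → {in(p5,t3), truck_at(t2,whs2), truck_at(t3,gate)}

== RESULT ==
["in(p5,t3)", "truck_at(t2,whs2)", "truck_at(t3,gate)"]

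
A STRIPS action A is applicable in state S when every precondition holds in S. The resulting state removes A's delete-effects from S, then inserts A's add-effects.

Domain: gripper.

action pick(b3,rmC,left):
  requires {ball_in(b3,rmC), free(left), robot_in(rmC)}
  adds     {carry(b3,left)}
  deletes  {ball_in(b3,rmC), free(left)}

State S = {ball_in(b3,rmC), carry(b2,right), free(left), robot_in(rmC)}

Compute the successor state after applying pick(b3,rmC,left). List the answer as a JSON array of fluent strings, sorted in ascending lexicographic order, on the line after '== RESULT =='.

Progress:
  pre ⊆ S: {ball_in(b3,rmC), free(left), robot_in(rmC)} ⊆ S  — applicable
  S \ del = {carry(b2,right), robot_in(rmC)}
  ∪ add   = {carry(b2,right), carry(b3,left), robot_in(rmC)}

== RESULT ==
["carry(b2,right)", "carry(b3,left)", "robot_in(rmC)"]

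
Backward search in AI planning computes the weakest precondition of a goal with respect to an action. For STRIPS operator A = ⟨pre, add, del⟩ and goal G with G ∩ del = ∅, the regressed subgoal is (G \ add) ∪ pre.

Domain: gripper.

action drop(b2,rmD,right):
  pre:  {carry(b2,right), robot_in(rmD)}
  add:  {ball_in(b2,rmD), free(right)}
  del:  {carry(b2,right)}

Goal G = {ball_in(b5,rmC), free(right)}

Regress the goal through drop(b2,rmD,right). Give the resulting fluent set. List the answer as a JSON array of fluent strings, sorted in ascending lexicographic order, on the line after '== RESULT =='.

Compute (G \ add) ∪ pre:
  G ∩ del = {}  (empty — regression defined)
  G \ add = {ball_in(b5,rmC), free(right)} \ {ball_in(b2,rmD), free(right)} = {ball_in(b5,rmC)}
  ∪ pre   = {ball_in(b5,rmC)} ∪ {carry(b2,right), robot_in(rmD)}
          = {ball_in(b5,rmC), carry(b2,right), robot_in(rmD)}

== RESULT ==
["ball_in(b5,rmC)", "carry(b2,right)", "robot_in(rmD)"]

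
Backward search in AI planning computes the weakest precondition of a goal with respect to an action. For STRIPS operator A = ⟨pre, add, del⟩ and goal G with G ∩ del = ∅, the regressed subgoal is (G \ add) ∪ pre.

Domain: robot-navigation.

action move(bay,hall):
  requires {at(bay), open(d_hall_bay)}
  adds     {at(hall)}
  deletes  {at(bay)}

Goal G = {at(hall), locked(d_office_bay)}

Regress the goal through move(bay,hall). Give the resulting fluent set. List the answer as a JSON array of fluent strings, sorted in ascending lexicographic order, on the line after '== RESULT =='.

Compute (G \ add) ∪ pre:
  G ∩ del = {}  (empty — regression defined)
  G \ add = {at(hall), locked(d_office_bay)} \ {at(hall)} = {locked(d_office_bay)}
  ∪ pre   = {locked(d_office_bay)} ∪ {at(bay), open(d_hall_bay)}
          = {at(bay), locked(d_office_bay), open(d_hall_bay)}

== RESULT ==
["at(bay)", "locked(d_office_bay)", "open(d_hall_bay)"]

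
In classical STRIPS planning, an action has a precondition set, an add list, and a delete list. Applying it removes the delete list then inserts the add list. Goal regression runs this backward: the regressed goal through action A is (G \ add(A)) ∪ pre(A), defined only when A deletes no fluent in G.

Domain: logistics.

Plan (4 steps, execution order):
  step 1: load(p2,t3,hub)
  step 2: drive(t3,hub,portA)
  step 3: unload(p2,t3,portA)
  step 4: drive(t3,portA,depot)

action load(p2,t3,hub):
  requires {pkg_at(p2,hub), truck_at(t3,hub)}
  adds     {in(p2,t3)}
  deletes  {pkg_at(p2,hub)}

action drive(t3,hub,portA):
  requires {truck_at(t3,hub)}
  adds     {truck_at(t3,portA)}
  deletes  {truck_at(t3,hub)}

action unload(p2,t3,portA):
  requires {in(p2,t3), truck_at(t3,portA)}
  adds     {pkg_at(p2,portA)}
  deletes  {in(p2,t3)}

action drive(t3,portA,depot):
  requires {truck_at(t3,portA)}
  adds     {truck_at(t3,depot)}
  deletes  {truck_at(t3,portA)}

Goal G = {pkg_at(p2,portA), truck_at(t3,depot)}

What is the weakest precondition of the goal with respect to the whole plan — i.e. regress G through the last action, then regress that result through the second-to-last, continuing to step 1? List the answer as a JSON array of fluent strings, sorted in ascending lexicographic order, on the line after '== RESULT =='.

Regress step by step:
  through step 4 (drive(t3,portA,depot)): drop {truck_at(t3,depot)}, keep {pkg_at(p2,portA)}, require {truck_at(t3,portA)}
    → {pkg_at(p2,portA), truck_at(t3,portA)}
  through step 3 (unload(p2,t3,portA)): drop {pkg_at(p2,portA)}, keep {truck_at(t3,portA)}, require {in(p2,t3), truck_at(t3,portA)}
    → {in(p2,t3), truck_at(t3,portA)}
  through step 2 (drive(t3,hub,portA)): drop {truck_at(t3,portA)}, keep {in(p2,t3)}, require {truck_at(t3,hub)}
    → {in(p2,t3), truck_at(t3,hub)}
  through step 1 (load(p2,t3,hub)): drop {in(p2,t3)}, keep {truck_at(t3,hub)}, require {pkg_at(p2,hub), truck_at(t3,hub)}
    → {pkg_at(p2,hub), truck_at(t3,hub)}

== RESULT ==
["pkg_at(p2,hub)", "truck_at(t3,hub)"]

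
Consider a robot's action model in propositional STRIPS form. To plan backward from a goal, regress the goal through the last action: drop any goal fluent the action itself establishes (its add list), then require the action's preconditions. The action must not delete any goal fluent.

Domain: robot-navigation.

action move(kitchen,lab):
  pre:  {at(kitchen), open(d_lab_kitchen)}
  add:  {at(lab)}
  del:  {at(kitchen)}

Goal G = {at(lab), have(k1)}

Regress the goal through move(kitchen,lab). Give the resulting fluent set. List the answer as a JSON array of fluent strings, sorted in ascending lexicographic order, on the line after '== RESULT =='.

Compute (G \ add) ∪ pre:
  G ∩ del = {}  (empty — regression defined)
  G \ add = {at(lab), have(k1)} \ {at(lab)} = {have(k1)}
  ∪ pre   = {have(k1)} ∪ {at(kitchen), open(d_lab_kitchen)}
          = {at(kitchen), have(k1), open(d_lab_kitchen)}

== RESULT ==
["at(kitchen)", "have(k1)", "open(d_lab_kitchen)"]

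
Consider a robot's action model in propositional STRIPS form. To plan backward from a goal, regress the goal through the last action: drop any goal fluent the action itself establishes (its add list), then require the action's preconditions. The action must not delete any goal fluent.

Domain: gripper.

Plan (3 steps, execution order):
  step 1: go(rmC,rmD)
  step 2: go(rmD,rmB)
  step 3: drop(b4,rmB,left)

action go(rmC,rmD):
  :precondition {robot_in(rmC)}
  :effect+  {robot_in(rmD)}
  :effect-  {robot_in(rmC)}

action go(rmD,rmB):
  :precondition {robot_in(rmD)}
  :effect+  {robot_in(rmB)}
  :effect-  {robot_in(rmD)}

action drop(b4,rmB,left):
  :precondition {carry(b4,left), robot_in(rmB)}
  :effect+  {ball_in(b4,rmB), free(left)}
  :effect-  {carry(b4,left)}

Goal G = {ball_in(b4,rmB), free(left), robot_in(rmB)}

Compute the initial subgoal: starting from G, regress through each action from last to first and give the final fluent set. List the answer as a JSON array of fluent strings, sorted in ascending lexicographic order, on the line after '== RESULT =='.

Work backward from the goal:
  through step 3 (drop(b4,rmB,left)): drop {ball_in(b4,rmB), free(left)}, keep {robot_in(rmB)}, require {carry(b4,left), robot_in(rmB)}
    → {carry(b4,left), robot_in(rmB)}
  through step 2 (go(rmD,rmB)): drop {robot_in(rmB)}, keep {carry(b4,left)}, require {robot_in(rmD)}
    → {carry(b4,left), robot_in(rmD)}
  through step 1 (go(rmC,rmD)): drop {robot_in(rmD)}, keep {carry(b4,left)}, require {robot_in(rmC)}
    → {carry(b4,left), robot_in(rmC)}

== RESULT ==
["carry(b4,left)", "robot_in(rmC)"]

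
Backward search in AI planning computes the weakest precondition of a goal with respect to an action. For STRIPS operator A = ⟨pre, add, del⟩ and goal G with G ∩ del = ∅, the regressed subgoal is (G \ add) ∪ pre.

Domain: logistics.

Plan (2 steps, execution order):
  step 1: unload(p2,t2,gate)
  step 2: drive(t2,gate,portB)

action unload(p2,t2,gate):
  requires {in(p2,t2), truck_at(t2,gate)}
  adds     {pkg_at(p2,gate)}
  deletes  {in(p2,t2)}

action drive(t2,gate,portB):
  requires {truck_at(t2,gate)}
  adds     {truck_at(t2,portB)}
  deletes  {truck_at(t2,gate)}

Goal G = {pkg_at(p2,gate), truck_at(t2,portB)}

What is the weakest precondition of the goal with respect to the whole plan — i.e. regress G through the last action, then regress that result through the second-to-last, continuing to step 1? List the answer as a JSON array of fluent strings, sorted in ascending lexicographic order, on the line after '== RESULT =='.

Regress step by step:
  through step 2 (drive(t2,gate,portB)): drop {truck_at(t2,portB)}, keep {pkg_at(p2,gate)}, require {truck_at(t2,gate)}
    → {pkg_at(p2,gate), truck_at(t2,gate)}
  through step 1 (unload(p2,t2,gate)): drop {pkg_at(p2,gate)}, keep {truck_at(t2,gate)}, require {in(p2,t2), truck_at(t2,gate)}
    → {in(p2,t2), truck_at(t2,gate)}

== RESULT ==
["in(p2,t2)", "truck_at(t2,gate)"]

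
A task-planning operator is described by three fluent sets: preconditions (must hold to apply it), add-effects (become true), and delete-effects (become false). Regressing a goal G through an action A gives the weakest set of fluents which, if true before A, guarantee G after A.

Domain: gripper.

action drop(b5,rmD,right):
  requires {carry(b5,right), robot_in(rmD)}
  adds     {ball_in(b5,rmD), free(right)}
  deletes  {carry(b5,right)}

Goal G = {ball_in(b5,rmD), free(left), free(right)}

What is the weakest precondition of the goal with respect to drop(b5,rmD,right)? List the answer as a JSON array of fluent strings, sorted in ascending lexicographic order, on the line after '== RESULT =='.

Regress:
  G ∩ del = {}  (empty — regression defined)
  G \ add = {ball_in(b5,rmD), free(left), free(right)} \ {ball_in(b5,rmD), free(right)} = {free(left)}
  ∪ pre   = {free(left)} ∪ {carry(b5,right), robot_in(rmD)}
          = {carry(b5,right), free(left), robot_in(rmD)}

== RESULT ==
["carry(b5,right)", "free(left)", "robot_in(rmD)"]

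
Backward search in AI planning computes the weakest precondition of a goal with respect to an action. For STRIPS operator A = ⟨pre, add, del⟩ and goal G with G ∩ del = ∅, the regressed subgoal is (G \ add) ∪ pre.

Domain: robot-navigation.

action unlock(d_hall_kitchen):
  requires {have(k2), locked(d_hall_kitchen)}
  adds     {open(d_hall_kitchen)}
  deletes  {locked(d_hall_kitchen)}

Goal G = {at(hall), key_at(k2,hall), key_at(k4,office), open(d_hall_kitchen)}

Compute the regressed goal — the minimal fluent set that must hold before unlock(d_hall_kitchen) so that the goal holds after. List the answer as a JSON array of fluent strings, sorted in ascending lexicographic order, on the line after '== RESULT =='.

Regress:
  G ∩ del = {}  (empty — regression defined)
  G \ add = {at(hall), key_at(k2,hall), key_at(k4,office), open(d_hall_kitchen)} \ {open(d_hall_kitchen)} = {at(hall), key_at(k2,hall), key_at(k4,office)}
  ∪ pre   = {at(hall), key_at(k2,hall), key_at(k4,office)} ∪ {have(k2), locked(d_hall_kitchen)}
          = {at(hall), have(k2), key_at(k2,hall), key_at(k4,office), locked(d_hall_kitchen)}

== RESULT ==
["at(hall)", "have(k2)", "key_at(k2,hall)", "key_at(k4,office)", "locked(d_hall_kitchen)"]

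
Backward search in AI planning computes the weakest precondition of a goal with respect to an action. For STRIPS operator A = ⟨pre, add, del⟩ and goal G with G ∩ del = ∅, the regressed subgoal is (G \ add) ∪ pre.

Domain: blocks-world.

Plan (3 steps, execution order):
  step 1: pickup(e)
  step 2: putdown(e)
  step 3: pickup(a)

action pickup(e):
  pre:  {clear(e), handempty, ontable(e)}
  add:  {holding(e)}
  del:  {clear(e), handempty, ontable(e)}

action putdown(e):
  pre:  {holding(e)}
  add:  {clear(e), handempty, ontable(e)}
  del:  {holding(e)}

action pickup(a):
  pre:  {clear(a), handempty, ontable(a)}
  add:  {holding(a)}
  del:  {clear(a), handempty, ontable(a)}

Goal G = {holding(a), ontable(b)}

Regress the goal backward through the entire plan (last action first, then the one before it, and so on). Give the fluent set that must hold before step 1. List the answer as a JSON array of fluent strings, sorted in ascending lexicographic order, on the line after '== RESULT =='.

Regress step by step:
  through step 3 (pickup(a)): drop {holding(a)}, keep {ontable(b)}, require {clear(a), handempty, ontable(a)}
    → {clear(a), handempty, ontable(a), ontable(b)}
  through step 2 (putdown(e)): drop {handempty}, keep {clear(a), ontable(a), ontable(b)}, require {holding(e)}
    → {clear(a), holding(e), ontable(a), ontable(b)}
  through step 1 (pickup(e)): drop {holding(e)}, keep {clear(a), ontable(a), ontable(b)}, require {clear(e), handempty, ontable(e)}
    → {clear(a), clear(e), handempty, ontable(a), ontable(b), ontable(e)}

== RESULT ==
["clear(a)", "clear(e)", "handempty", "ontable(a)", "ontable(b)", "ontable(e)"]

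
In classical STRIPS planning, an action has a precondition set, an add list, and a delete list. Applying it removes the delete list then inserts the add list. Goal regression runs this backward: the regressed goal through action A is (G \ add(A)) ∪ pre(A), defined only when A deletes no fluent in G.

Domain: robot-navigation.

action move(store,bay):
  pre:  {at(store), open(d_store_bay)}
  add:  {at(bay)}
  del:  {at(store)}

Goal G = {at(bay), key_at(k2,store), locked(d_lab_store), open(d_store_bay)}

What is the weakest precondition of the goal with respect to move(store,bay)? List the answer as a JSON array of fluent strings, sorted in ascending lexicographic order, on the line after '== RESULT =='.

Regress:
  G ∩ del = {}  (empty — regression defined)
  G \ add = {at(bay), key_at(k2,store), locked(d_lab_store), open(d_store_bay)} \ {at(bay)} = {key_at(k2,store), locked(d_lab_store), open(d_store_bay)}
  ∪ pre   = {key_at(k2,store), locked(d_lab_store), open(d_store_bay)} ∪ {at(store), open(d_store_bay)}
          = {at(store), key_at(k2,store), locked(d_lab_store), open(d_store_bay)}

== RESULT ==
["at(store)", "key_at(k2,store)", "locked(d_lab_store)", "open(d_store_bay)"]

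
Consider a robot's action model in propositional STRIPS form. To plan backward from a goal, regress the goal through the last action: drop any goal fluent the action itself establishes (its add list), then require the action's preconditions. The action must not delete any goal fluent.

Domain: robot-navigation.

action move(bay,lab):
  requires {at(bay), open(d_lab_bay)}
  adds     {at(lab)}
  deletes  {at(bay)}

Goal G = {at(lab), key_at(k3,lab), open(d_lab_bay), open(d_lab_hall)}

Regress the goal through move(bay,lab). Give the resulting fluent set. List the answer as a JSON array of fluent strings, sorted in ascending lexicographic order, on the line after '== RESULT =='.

Regress:
  G ∩ del = {}  (empty — regression defined)
  G \ add = {at(lab), key_at(k3,lab), open(d_lab_bay), open(d_lab_hall)} \ {at(lab)} = {key_at(k3,lab), open(d_lab_bay), open(d_lab_hall)}
  ∪ pre   = {key_at(k3,lab), open(d_lab_bay), open(d_lab_hall)} ∪ {at(bay), open(d_lab_bay)}
          = {at(bay), key_at(k3,lab), open(d_lab_bay), open(d_lab_hall)}

== RESULT ==
["at(bay)", "key_at(k3,lab)", "open(d_lab_bay)", "open(d_lab_hall)"]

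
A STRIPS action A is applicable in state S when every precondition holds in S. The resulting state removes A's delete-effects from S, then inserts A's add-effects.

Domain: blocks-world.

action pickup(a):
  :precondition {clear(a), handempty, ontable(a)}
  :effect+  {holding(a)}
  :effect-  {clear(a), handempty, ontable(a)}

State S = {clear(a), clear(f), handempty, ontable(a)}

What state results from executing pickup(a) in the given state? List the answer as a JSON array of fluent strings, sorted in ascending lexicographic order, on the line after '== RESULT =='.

Compute (S \ del) ∪ add:
  pre ⊆ S: {clear(a), handempty, ontable(a)} ⊆ S  — applicable
  S \ del = {clear(f)}
  ∪ add   = {clear(f), holding(a)}

== RESULT ==
["clear(f)", "holding(a)"]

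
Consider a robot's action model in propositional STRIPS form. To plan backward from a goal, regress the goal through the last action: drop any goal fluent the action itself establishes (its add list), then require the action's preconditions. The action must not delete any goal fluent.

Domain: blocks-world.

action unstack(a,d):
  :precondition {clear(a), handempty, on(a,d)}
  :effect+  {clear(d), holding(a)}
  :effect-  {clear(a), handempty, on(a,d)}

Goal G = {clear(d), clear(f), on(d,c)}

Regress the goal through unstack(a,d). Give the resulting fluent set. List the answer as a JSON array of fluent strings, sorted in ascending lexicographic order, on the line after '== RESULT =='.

Compute (G \ add) ∪ pre:
  G ∩ del = {}  (empty — regression defined)
  G \ add = {clear(d), clear(f), on(d,c)} \ {clear(d), holding(a)} = {clear(f), on(d,c)}
  ∪ pre   = {clear(f), on(d,c)} ∪ {clear(a), handempty, on(a,d)}
          = {clear(a), clear(f), handempty, on(a,d), on(d,c)}

== RESULT ==
["clear(a)", "clear(f)", "handempty", "on(a,d)", "on(d,c)"]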